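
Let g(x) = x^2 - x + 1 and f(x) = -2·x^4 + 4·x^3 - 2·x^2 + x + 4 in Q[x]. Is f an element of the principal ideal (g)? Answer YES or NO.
In Q[x] the ideal (g) consists of all multiples of g, so f ∈ (g) iff g | f, i.e. iff the remainder of f on division by g is 0. Divide f by g (g is monic, so eliminate the leading term of the running remainder at each step):
  leading term -2·x^4: subtract (-2·x^2)·g(x) = -2·x^4 + 2·x^3 - 2·x^2, leaving 2·x^3 + x + 4
  leading term 2·x^3: subtract (2·x)·g(x) = 2·x^3 - 2·x^2 + 2·x, leaving 2·x^2 - x + 4
  leading term 2·x^2: subtract (2)·g(x) = 2·x^2 - 2·x + 2, leaving x + 2
The remainder r(x) = x + 2 ≠ 0 (and deg r < deg g), so g ∤ f, i.e. f ∉ (g).

Final answer: NO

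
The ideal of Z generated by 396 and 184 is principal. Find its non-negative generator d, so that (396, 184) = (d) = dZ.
In the PID Z, (a, b) is generated by gcd(a, b). Compute gcd(396, 184) with the extended Euclidean algorithm, tracking rows (r, s, t) with s·396 + t·184 = r:
  row A: (396, 1, 0)   [1·396 + 0·184 = 396]
  row B: (184, 0, 1)   [0·396 + 1·184 = 184]
  396 = 2·184 + 28   → row C = row A − 2·row B = (28, 1, −2)   [check: 1·396 − 2·184 = 28]
  184 = 6·28 + 16   → row D = row B − 6·row C = (16, −6, 13)   [check: −6·396 + 13·184 = 16]
  28 = 1·16 + 12   → row E = row C − 1·row D = (12, 7, −15)   [check: 7·396 − 15·184 = 12]
  16 = 1·12 + 4   → row F = row D − 1·row E = (4, −13, 28)   [check: −13·396 + 28·184 = 4]
  12 = 3·4 + 0   → remainder 0, stop. gcd = 4 (last nonzero row F).
So gcd(396, 184) = 4, with Bézout identity −13·396 + 28·184 = 4. Containment (⊇): the Bézout identity exhibits 4 as an element of (396, 184), giving (4) ⊆ (396, 184). Containment (⊆): since 4 | 396 and 4 | 184 (396 = 4·99, 184 = 4·46), every Z-linear combination of 396 and 184 is divisible by 4, so (396, 184) ⊆ (4). Therefore (396, 184) = (4), d = 4.

Final answer: (396, 184) = (4); d = 4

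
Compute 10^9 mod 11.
Use repeated squaring. Binary(9) = 1001. Walk through the bits of the exponent 9 left-to-right: at each bit after the leading one, square the running value, then multiply by 10 if the bit is 1 (always reducing mod 11):
  bit 1 = 1 (leading): start with 10.
  bit 2 = 0: square 10^2 = 100 ≡ 1 (mod 11).
  bit 3 = 0: square 1^2 = 1 (mod 11).
  bit 4 = 1: square 1^2 = 1; bit is 1, so multiply 1·10 = 10 (mod 11).
Final value: 10^9 ≡ 10 (mod 11).

Final answer: 10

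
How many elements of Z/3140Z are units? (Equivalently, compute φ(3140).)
An element a ∈ Z/3140Z is a unit iff gcd(a, 3140) = 1, so the number of units is φ(3140). φ is multiplicative, with φ(p^e) = p^e − p^(e−1). Factorise 3140 = 2^2 · 5 · 157. Then
  φ(3140) = (2^2 − 2^1) · (5 − 1) · (157 − 1) = 2 · 4 · 156 = 1248.

Final answer: Z/3140Z has φ(3140) = 1248 units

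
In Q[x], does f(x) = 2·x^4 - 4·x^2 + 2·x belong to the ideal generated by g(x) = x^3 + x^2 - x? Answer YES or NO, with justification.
In Q[x] the ideal (g) consists of all multiples of g, so f ∈ (g) iff g | f, i.e. iff the remainder of f on division by g is 0. Divide f by g (g is monic, so eliminate the leading term of the running remainder at each step):
  leading term 2·x^4: subtract (2·x)·g(x) = 2·x^4 + 2·x^3 - 2·x^2, leaving -2·x^3 - 2·x^2 + 2·x
  leading term -2·x^3: subtract (-2)·g(x) = -2·x^3 - 2·x^2 + 2·x, leaving 0
The remainder is 0, so f(x) = g(x) · h(x) with h(x) = 2·x - 2. Hence g | f, i.e. f ∈ (g).

Final answer: YES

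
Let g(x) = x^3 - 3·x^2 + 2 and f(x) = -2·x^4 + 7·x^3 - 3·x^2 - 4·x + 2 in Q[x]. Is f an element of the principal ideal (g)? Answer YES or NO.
YES

In Q[x] the ideal (g) consists of all multiples of g, so f ∈ (g) iff g | f, i.e. iff the remainder of f on division by g is 0. Divide f by g (g is monic, so eliminate the leading term of the running remainder at each step):
  leading term -2·x^4: subtract (-2·x)·g(x) = -2·x^4 + 6·x^3 - 4·x, leaving x^3 - 3·x^2 + 2
  leading term x^3: subtract (1)·g(x) = x^3 - 3·x^2 + 2, leaving 0
The remainder is 0, so f(x) = g(x) · h(x) with h(x) = 1 - 2·x. Hence g | f, i.e. f ∈ (g).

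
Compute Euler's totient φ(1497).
φ(1497) = 996

φ is multiplicative, with φ(p^e) = p^e − p^(e−1). Factorise 1497 = 3 · 499. Then
  φ(1497) = (3 − 1) · (499 − 1) = 2 · 498 = 996.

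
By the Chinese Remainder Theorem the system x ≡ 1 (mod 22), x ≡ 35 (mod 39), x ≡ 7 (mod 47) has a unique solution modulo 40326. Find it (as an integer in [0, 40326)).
The moduli 22, 39, 47 are pairwise coprime, so by the CRT there is a unique solution mod 22·39·47 = 40326.
Solve by successive substitution. Start with x ≡ 1 (mod 22).
  Combine with x ≡ 35 (mod 39): write x = 1 + 22·t and require 1 + 22·t ≡ 35 (mod 39), i.e. 22·t ≡ 35 − 1 ≡ 34 (mod 39). Since 22^(−1) ≡ 16 (mod 39), t ≡ 16·34 ≡ 37 (mod 39). So x ≡ 1 + 22·37 = 815 (mod 858).
  Combine with x ≡ 7 (mod 47): write x = 815 + 858·t and require 815 + 858·t ≡ 7 (mod 47), i.e. 858·t ≡ 7 − 815 ≡ 38 (mod 47). Since 858^(−1) ≡ 4 (mod 47) (858 ≡ 12 (mod 47)), t ≡ 4·38 ≡ 11 (mod 47). So x ≡ 815 + 858·11 = 10253 (mod 40326).
Unique solution in [0, 40326): x = 10253.

Final answer: x ≡ 10253 (mod 40326); the representative in [0, 40326) is 10253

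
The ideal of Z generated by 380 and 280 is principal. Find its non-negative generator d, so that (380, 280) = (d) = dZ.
(380, 280) = (20); d = 20

In the PID Z, (a, b) is generated by gcd(a, b). Compute gcd(380, 280) with the extended Euclidean algorithm, tracking rows (r, s, t) with s·380 + t·280 = r:
  row A: (380, 1, 0)   [1·380 + 0·280 = 380]
  row B: (280, 0, 1)   [0·380 + 1·280 = 280]
  380 = 1·280 + 100   → row C = row A − 1·row B = (100, 1, −1)   [check: 1·380 − 1·280 = 100]
  280 = 2·100 + 80   → row D = row B − 2·row C = (80, −2, 3)   [check: −2·380 + 3·280 = 80]
  100 = 1·80 + 20   → row E = row C − 1·row D = (20, 3, −4)   [check: 3·380 − 4·280 = 20]
  80 = 4·20 + 0   → remainder 0, stop. gcd = 20 (last nonzero row E).
So gcd(380, 280) = 20, with Bézout identity 3·380 − 4·280 = 20. Containment (⊇): the Bézout identity exhibits 20 as an element of (380, 280), giving (20) ⊆ (380, 280). Containment (⊆): since 20 | 380 and 20 | 280 (380 = 20·19, 280 = 20·14), every Z-linear combination of 380 and 280 is divisible by 20, so (380, 280) ⊆ (20). Therefore (380, 280) = (20), d = 20.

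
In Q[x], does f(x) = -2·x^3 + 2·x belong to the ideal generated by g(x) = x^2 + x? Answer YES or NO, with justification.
YES

In Q[x] the ideal (g) consists of all multiples of g, so f ∈ (g) iff g | f, i.e. iff the remainder of f on division by g is 0. Divide f by g (g is monic, so eliminate the leading term of the running remainder at each step):
  leading term -2·x^3: subtract (-2·x)·g(x) = -2·x^3 - 2·x^2, leaving 2·x^2 + 2·x
  leading term 2·x^2: subtract (2)·g(x) = 2·x^2 + 2·x, leaving 0
The remainder is 0, so f(x) = g(x) · h(x) with h(x) = 2 - 2·x. Hence g | f, i.e. f ∈ (g).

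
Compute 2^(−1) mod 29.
2^(−1) ≡ 15 (mod 29)

Apply the extended Euclidean algorithm to (29, 2), tracking rows (r, s, t) with s·29 + t·2 = r. Each division r_prev = q·r_cur + r_new produces the new row as (previous row) − q·(current row):
  row A: (29, 1, 0)   [1·29 + 0·2 = 29]
  row B: (2, 0, 1)   [0·29 + 1·2 = 2]
  29 = 14·2 + 1   → row C = row A − 14·row B = (1, 1, −14)   [check: 1·29 − 14·2 = 1]
  2 = 2·1 + 0   → remainder 0, stop. gcd = 1 (last nonzero row C).
The gcd is 1, so 2 is invertible mod 29. The last nonzero row gives 1·29 − 14·2 = 1, so t = −14. So 2^(−1) ≡ −14 ≡ 15 (mod 29). Verify: 2 · 15 = 30 ≡ 1 (mod 29). ✓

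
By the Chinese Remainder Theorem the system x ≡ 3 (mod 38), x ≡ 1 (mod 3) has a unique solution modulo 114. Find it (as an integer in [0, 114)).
x ≡ 79 (mod 114); the representative in [0, 114) is 79

The moduli 38, 3 are pairwise coprime, so by the CRT there is a unique solution mod 38·3 = 114.
Solve by successive substitution. Start with x ≡ 3 (mod 38).
  Combine with x ≡ 1 (mod 3): write x = 3 + 38·t and require 3 + 38·t ≡ 1 (mod 3), i.e. 38·t ≡ 1 − 3 ≡ 1 (mod 3). Since 38^(−1) ≡ 2 (mod 3) (38 ≡ 2 (mod 3)), t ≡ 2·1 ≡ 2 (mod 3). So x ≡ 3 + 38·2 = 79 (mod 114).
Unique solution in [0, 114): x = 79.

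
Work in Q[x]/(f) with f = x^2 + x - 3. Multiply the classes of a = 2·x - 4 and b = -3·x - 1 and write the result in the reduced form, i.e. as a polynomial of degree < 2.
a · b ≡ 16·x - 14 (mod f(x))

First multiply in Q[x] without reducing: a · b = -6·x^2 + 10·x + 4. Now divide by f(x) = x^2 + x - 3, eliminating the leading term at each step:
  leading term -6·x^2: subtract (-6)·f(x) = -6·x^2 - 6·x + 18, leaving 16·x - 14
The degree is now < 2, so this is the remainder. Hence a · b ≡ 16·x - 14 in Q[x]/(f).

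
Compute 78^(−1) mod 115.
Apply the extended Euclidean algorithm to (115, 78), tracking rows (r, s, t) with s·115 + t·78 = r. Each division r_prev = q·r_cur + r_new produces the new row as (previous row) − q·(current row):
  row A: (115, 1, 0)   [1·115 + 0·78 = 115]
  row B: (78, 0, 1)   [0·115 + 1·78 = 78]
  115 = 1·78 + 37   → row C = row A − 1·row B = (37, 1, −1)   [check: 1·115 − 1·78 = 37]
  78 = 2·37 + 4   → row D = row B − 2·row C = (4, −2, 3)   [check: −2·115 + 3·78 = 4]
  37 = 9·4 + 1   → row E = row C − 9·row D = (1, 19, −28)   [check: 19·115 − 28·78 = 1]
  4 = 4·1 + 0   → remainder 0, stop. gcd = 1 (last nonzero row E).
The gcd is 1, so 78 is invertible mod 115. The last nonzero row gives 19·115 − 28·78 = 1, so t = −28. So 78^(−1) ≡ −28 ≡ 87 (mod 115). Verify: 78 · 87 = 6786 ≡ 1 (mod 115). ✓

Final answer: 78^(−1) ≡ 87 (mod 115)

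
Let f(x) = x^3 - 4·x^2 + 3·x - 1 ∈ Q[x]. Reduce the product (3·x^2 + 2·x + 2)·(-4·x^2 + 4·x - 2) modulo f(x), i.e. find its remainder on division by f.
First multiply in Q[x] without reducing: a · b = -12·x^4 + 4·x^3 - 6·x^2 + 4·x - 4. Now divide by f(x) = x^3 - 4·x^2 + 3·x - 1, eliminating the leading term at each step:
  leading term -12·x^4: subtract (-12·x)·f(x) = -12·x^4 + 48·x^3 - 36·x^2 + 12·x, leaving -44·x^3 + 30·x^2 - 8·x - 4
  leading term -44·x^3: subtract (-44)·f(x) = -44·x^3 + 176·x^2 - 132·x + 44, leaving -146·x^2 + 124·x - 48
The degree is now < 3, so this is the remainder. Hence a · b ≡ -146·x^2 + 124·x - 48 in Q[x]/(f).

Final answer: a · b ≡ -146·x^2 + 124·x - 48 (mod f(x))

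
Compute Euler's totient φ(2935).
φ is multiplicative, with φ(p^e) = p^e − p^(e−1). Factorise 2935 = 5 · 587. Then
  φ(2935) = (5 − 1) · (587 − 1) = 4 · 586 = 2344.

Final answer: φ(2935) = 2344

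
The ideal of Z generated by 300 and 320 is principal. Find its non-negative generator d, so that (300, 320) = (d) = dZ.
In the PID Z, (a, b) is generated by gcd(a, b). Compute gcd(320, 300) with the extended Euclidean algorithm, tracking rows (r, s, t) with s·320 + t·300 = r:
  row A: (320, 1, 0)   [1·320 + 0·300 = 320]
  row B: (300, 0, 1)   [0·320 + 1·300 = 300]
  320 = 1·300 + 20   → row C = row A − 1·row B = (20, 1, −1)   [check: 1·320 − 1·300 = 20]
  300 = 15·20 + 0   → remainder 0, stop. gcd = 20 (last nonzero row C).
So gcd(300, 320) = 20, with Bézout identity 1·320 − 1·300 = 20. Containment (⊇): the Bézout identity exhibits 20 as an element of (300, 320), giving (20) ⊆ (300, 320). Containment (⊆): since 20 | 300 and 20 | 320 (300 = 20·15, 320 = 20·16), every Z-linear combination of 300 and 320 is divisible by 20, so (300, 320) ⊆ (20). Therefore (300, 320) = (20), d = 20.

Final answer: (300, 320) = (20); d = 20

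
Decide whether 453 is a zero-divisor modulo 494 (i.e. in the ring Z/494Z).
NO

gcd(453, 494) = 1, so 453 is a unit in Z/494Z (it has a multiplicative inverse). A unit cannot be a zero-divisor: if 453·b ≡ 0 then multiplying both sides by 453^(−1) gives b ≡ 0. So 453 is not a zero-divisor.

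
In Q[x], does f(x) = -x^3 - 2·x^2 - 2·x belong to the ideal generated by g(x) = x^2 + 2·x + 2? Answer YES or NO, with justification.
In Q[x] the ideal (g) consists of all multiples of g, so f ∈ (g) iff g | f, i.e. iff the remainder of f on division by g is 0. Divide f by g (g is monic, so eliminate the leading term of the running remainder at each step):
  leading term -x^3: subtract (-x)·g(x) = -x^3 - 2·x^2 - 2·x, leaving 0
The remainder is 0, so f(x) = g(x) · h(x) with h(x) = -x. Hence g | f, i.e. f ∈ (g).

Final answer: YES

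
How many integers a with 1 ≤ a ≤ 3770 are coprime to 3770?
The number of a ∈ {1, ..., 3770} with gcd(a, 3770) = 1 is by definition Euler's totient φ(3770). φ is multiplicative, with φ(p^e) = p^e − p^(e−1). Factorise 3770 = 2 · 5 · 13 · 29. Then
  φ(3770) = (2 − 1) · (5 − 1) · (13 − 1) · (29 − 1) = 1 · 4 · 12 · 28 = 1344.
So there are 1344 such integers.

Final answer: 1344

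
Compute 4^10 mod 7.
Use repeated squaring. Binary(10) = 1010. Walk through the bits of the exponent 10 left-to-right: at each bit after the leading one, square the running value, then multiply by 4 if the bit is 1 (always reducing mod 7):
  bit 1 = 1 (leading): start with 4.
  bit 2 = 0: square 4^2 = 16 ≡ 2 (mod 7).
  bit 3 = 1: square 2^2 = 4; bit is 1, so multiply 4·4 = 16 ≡ 2 (mod 7).
  bit 4 = 0: square 2^2 = 4 (mod 7).
Final value: 4^10 ≡ 4 (mod 7).

Final answer: 4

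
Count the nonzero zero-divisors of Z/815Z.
In Z/815Z each nonzero element is either a unit (gcd with 815 is 1) or a zero-divisor (gcd > 1). The number of units is φ(815): factorise 815 = 5 · 163, so φ(815) = (5 − 1) · (163 − 1) = 4 · 162 = 648. The nonzero elements number 815 − 1 = 814. Hence the nonzero zero-divisors number 814 − 648 = 166.

Final answer: Z/815Z has 166 nonzero zero-divisors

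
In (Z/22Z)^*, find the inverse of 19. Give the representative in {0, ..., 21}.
Apply the extended Euclidean algorithm to (22, 19), tracking rows (r, s, t) with s·22 + t·19 = r. Each division r_prev = q·r_cur + r_new produces the new row as (previous row) − q·(current row):
  row A: (22, 1, 0)   [1·22 + 0·19 = 22]
  row B: (19, 0, 1)   [0·22 + 1·19 = 19]
  22 = 1·19 + 3   → row C = row A − 1·row B = (3, 1, −1)   [check: 1·22 − 1·19 = 3]
  19 = 6·3 + 1   → row D = row B − 6·row C = (1, −6, 7)   [check: −6·22 + 7·19 = 1]
  3 = 3·1 + 0   → remainder 0, stop. gcd = 1 (last nonzero row D).
The gcd is 1, so 19 is invertible mod 22. The last nonzero row gives −6·22 + 7·19 = 1, so t = 7. So 19^(−1) ≡ 7 (mod 22). Verify: 19 · 7 = 133 ≡ 1 (mod 22). ✓

Final answer: 19^(−1) ≡ 7 (mod 22)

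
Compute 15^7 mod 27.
0

Use repeated squaring. Binary(7) = 111. Walk through the bits of the exponent 7 left-to-right: at each bit after the leading one, square the running value, then multiply by 15 if the bit is 1 (always reducing mod 27):
  bit 1 = 1 (leading): start with 15.
  bit 2 = 1: square 15^2 = 225 ≡ 9; bit is 1, so multiply 9·15 = 135 ≡ 0 (mod 27).
  bit 3 = 1: square 0^2 = 0; bit is 1, so multiply 0·15 = 0 (mod 27).
Final value: 15^7 ≡ 0 (mod 27).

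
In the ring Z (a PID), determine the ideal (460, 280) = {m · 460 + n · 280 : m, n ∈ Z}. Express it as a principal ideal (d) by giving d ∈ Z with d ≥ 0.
In the PID Z, (a, b) is generated by gcd(a, b). Compute gcd(460, 280) with the extended Euclidean algorithm, tracking rows (r, s, t) with s·460 + t·280 = r:
  row A: (460, 1, 0)   [1·460 + 0·280 = 460]
  row B: (280, 0, 1)   [0·460 + 1·280 = 280]
  460 = 1·280 + 180   → row C = row A − 1·row B = (180, 1, −1)   [check: 1·460 − 1·280 = 180]
  280 = 1·180 + 100   → row D = row B − 1·row C = (100, −1, 2)   [check: −1·460 + 2·280 = 100]
  180 = 1·100 + 80   → row E = row C − 1·row D = (80, 2, −3)   [check: 2·460 − 3·280 = 80]
  100 = 1·80 + 20   → row F = row D − 1·row E = (20, −3, 5)   [check: −3·460 + 5·280 = 20]
  80 = 4·20 + 0   → remainder 0, stop. gcd = 20 (last nonzero row F).
So gcd(460, 280) = 20, with Bézout identity −3·460 + 5·280 = 20. Containment (⊇): the Bézout identity exhibits 20 as an element of (460, 280), giving (20) ⊆ (460, 280). Containment (⊆): since 20 | 460 and 20 | 280 (460 = 20·23, 280 = 20·14), every Z-linear combination of 460 and 280 is divisible by 20, so (460, 280) ⊆ (20). Therefore (460, 280) = (20), d = 20.

Final answer: (460, 280) = (20); d = 20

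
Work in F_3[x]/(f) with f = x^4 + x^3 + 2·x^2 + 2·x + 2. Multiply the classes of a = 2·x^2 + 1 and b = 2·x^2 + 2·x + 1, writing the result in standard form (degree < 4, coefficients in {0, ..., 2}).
Multiply as integer polynomials: a · b = 4·x^4 + 4·x^3 + 4·x^2 + 2·x + 1. Reducing coefficients mod 3: a · b ≡ x^4 + x^3 + x^2 + 2·x + 1. Now divide by f(x) = x^4 + x^3 + 2·x^2 + 2·x + 2 in F_3[x], eliminating the leading term at each step:
  leading term x^4: subtract (1)·f(x) = x^4 + x^3 + 2·x^2 + 2·x + 2, leaving 2·x^2 + 2 (coefficients mod 3)
The degree is now < 4, so this is the remainder. Hence a · b ≡ 2·x^2 + 2 in F_3[x]/(f).

Final answer: a · b ≡ 2·x^2 + 2 (mod f(x))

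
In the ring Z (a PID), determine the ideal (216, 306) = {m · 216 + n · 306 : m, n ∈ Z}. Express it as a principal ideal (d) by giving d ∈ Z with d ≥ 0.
In the PID Z, (a, b) is generated by gcd(a, b). Compute gcd(306, 216) with the extended Euclidean algorithm, tracking rows (r, s, t) with s·306 + t·216 = r:
  row A: (306, 1, 0)   [1·306 + 0·216 = 306]
  row B: (216, 0, 1)   [0·306 + 1·216 = 216]
  306 = 1·216 + 90   → row C = row A − 1·row B = (90, 1, −1)   [check: 1·306 − 1·216 = 90]
  216 = 2·90 + 36   → row D = row B − 2·row C = (36, −2, 3)   [check: −2·306 + 3·216 = 36]
  90 = 2·36 + 18   → row E = row C − 2·row D = (18, 5, −7)   [check: 5·306 − 7·216 = 18]
  36 = 2·18 + 0   → remainder 0, stop. gcd = 18 (last nonzero row E).
So gcd(216, 306) = 18, with Bézout identity 5·306 − 7·216 = 18. Containment (⊇): the Bézout identity exhibits 18 as an element of (216, 306), giving (18) ⊆ (216, 306). Containment (⊆): since 18 | 216 and 18 | 306 (216 = 18·12, 306 = 18·17), every Z-linear combination of 216 and 306 is divisible by 18, so (216, 306) ⊆ (18). Therefore (216, 306) = (18), d = 18.

Final answer: (216, 306) = (18); d = 18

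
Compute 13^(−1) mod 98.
13^(−1) ≡ 83 (mod 98)

Apply the extended Euclidean algorithm to (98, 13), tracking rows (r, s, t) with s·98 + t·13 = r. Each division r_prev = q·r_cur + r_new produces the new row as (previous row) − q·(current row):
  row A: (98, 1, 0)   [1·98 + 0·13 = 98]
  row B: (13, 0, 1)   [0·98 + 1·13 = 13]
  98 = 7·13 + 7   → row C = row A − 7·row B = (7, 1, −7)   [check: 1·98 − 7·13 = 7]
  13 = 1·7 + 6   → row D = row B − 1·row C = (6, −1, 8)   [check: −1·98 + 8·13 = 6]
  7 = 1·6 + 1   → row E = row C − 1·row D = (1, 2, −15)   [check: 2·98 − 15·13 = 1]
  6 = 6·1 + 0   → remainder 0, stop. gcd = 1 (last nonzero row E).
The gcd is 1, so 13 is invertible mod 98. The last nonzero row gives 2·98 − 15·13 = 1, so t = −15. So 13^(−1) ≡ −15 ≡ 83 (mod 98). Verify: 13 · 83 = 1079 ≡ 1 (mod 98). ✓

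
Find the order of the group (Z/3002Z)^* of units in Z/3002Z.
(Z/3002Z)^* consists of the classes a with gcd(a, 3002) = 1, so its order is φ(3002). φ is multiplicative, with φ(p^e) = p^e − p^(e−1). Factorise 3002 = 2 · 19 · 79. Then
  φ(3002) = (2 − 1) · (19 − 1) · (79 − 1) = 1 · 18 · 78 = 1404.
Thus |(Z/3002Z)^*| = 1404.

Final answer: |(Z/3002Z)^*| = 1404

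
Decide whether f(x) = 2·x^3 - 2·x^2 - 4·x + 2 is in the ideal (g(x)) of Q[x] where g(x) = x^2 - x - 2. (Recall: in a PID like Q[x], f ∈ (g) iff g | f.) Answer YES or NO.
In Q[x] the ideal (g) consists of all multiples of g, so f ∈ (g) iff g | f, i.e. iff the remainder of f on division by g is 0. Divide f by g (g is monic, so eliminate the leading term of the running remainder at each step):
  leading term 2·x^3: subtract (2·x)·g(x) = 2·x^3 - 2·x^2 - 4·x, leaving 2
The remainder r(x) = 2 ≠ 0 (and deg r < deg g), so g ∤ f, i.e. f ∉ (g).

Final answer: NO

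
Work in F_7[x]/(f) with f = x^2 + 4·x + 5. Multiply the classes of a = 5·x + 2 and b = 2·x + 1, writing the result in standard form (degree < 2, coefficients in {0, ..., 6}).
Multiply as integer polynomials: a · b = 10·x^2 + 9·x + 2. Reducing coefficients mod 7: a · b ≡ 3·x^2 + 2·x + 2. Now divide by f(x) = x^2 + 4·x + 5 in F_7[x], eliminating the leading term at each step:
  leading term 3·x^2: subtract (3)·f(x) = 3·x^2 + 5·x + 1, leaving 4·x + 1 (coefficients mod 7)
The degree is now < 2, so this is the remainder. Hence a · b ≡ 4·x + 1 in F_7[x]/(f).

Final answer: a · b ≡ 4·x + 1 (mod f(x))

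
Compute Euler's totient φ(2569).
φ is multiplicative, with φ(p^e) = p^e − p^(e−1). Factorise 2569 = 7 · 367. Then
  φ(2569) = (7 − 1) · (367 − 1) = 6 · 366 = 2196.

Final answer: φ(2569) = 2196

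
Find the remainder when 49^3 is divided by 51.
43

Use repeated squaring. Binary(3) = 11. Walk through the bits of the exponent 3 left-to-right: at each bit after the leading one, square the running value, then multiply by 49 if the bit is 1 (always reducing mod 51):
  bit 1 = 1 (leading): start with 49.
  bit 2 = 1: square 49^2 = 2401 ≡ 4; bit is 1, so multiply 4·49 = 196 ≡ 43 (mod 51).
Final value: 49^3 ≡ 43 (mod 51).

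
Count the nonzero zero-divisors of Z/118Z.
In Z/118Z each nonzero element is either a unit (gcd with 118 is 1) or a zero-divisor (gcd > 1). The number of units is φ(118): factorise 118 = 2 · 59, so φ(118) = (2 − 1) · (59 − 1) = 1 · 58 = 58. The nonzero elements number 118 − 1 = 117. Hence the nonzero zero-divisors number 117 − 58 = 59.

Final answer: Z/118Z has 59 nonzero zero-divisors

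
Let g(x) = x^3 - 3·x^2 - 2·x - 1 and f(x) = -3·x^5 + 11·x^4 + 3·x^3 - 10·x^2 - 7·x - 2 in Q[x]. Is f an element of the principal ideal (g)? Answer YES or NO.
NO

In Q[x] the ideal (g) consists of all multiples of g, so f ∈ (g) iff g | f, i.e. iff the remainder of f on division by g is 0. Divide f by g (g is monic, so eliminate the leading term of the running remainder at each step):
  leading term -3·x^5: subtract (-3·x^2)·g(x) = -3·x^5 + 9·x^4 + 6·x^3 + 3·x^2, leaving 2·x^4 - 3·x^3 - 13·x^2 - 7·x - 2
  leading term 2·x^4: subtract (2·x)·g(x) = 2·x^4 - 6·x^3 - 4·x^2 - 2·x, leaving 3·x^3 - 9·x^2 - 5·x - 2
  leading term 3·x^3: subtract (3)·g(x) = 3·x^3 - 9·x^2 - 6·x - 3, leaving x + 1
The remainder r(x) = x + 1 ≠ 0 (and deg r < deg g), so g ∤ f, i.e. f ∉ (g).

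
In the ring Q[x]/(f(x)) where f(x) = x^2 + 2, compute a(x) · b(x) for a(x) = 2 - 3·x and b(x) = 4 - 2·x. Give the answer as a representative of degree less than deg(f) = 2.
a · b ≡ -16·x - 4 (mod f(x))

First multiply in Q[x] without reducing: a · b = 6·x^2 - 16·x + 8. Now divide by f(x) = x^2 + 2, eliminating the leading term at each step:
  leading term 6·x^2: subtract (6)·f(x) = 6·x^2 + 12, leaving -16·x - 4
The degree is now < 2, so this is the remainder. Hence a · b ≡ -16·x - 4 in Q[x]/(f).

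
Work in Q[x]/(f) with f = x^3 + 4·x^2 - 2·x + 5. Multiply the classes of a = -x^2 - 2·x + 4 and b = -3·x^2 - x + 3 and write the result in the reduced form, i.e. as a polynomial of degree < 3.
a · b ≡ 13·x^2 - 35·x + 37 (mod f(x))

First multiply in Q[x] without reducing: a · b = 3·x^4 + 7·x^3 - 13·x^2 - 10·x + 12. Now divide by f(x) = x^3 + 4·x^2 - 2·x + 5, eliminating the leading term at each step:
  leading term 3·x^4: subtract (3·x)·f(x) = 3·x^4 + 12·x^3 - 6·x^2 + 15·x, leaving -5·x^3 - 7·x^2 - 25·x + 12
  leading term -5·x^3: subtract (-5)·f(x) = -5·x^3 - 20·x^2 + 10·x - 25, leaving 13·x^2 - 35·x + 37
The degree is now < 3, so this is the remainder. Hence a · b ≡ 13·x^2 - 35·x + 37 in Q[x]/(f).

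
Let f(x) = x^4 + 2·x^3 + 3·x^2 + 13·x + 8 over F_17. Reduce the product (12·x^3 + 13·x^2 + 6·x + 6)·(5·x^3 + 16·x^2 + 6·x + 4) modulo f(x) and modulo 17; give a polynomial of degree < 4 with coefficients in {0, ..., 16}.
Multiply as integer polynomials: a · b = 60·x^6 + 257·x^5 + 310·x^4 + 252·x^3 + 184·x^2 + 60·x + 24. Reducing coefficients mod 17: a · b ≡ 9·x^6 + 2·x^5 + 4·x^4 + 14·x^3 + 14·x^2 + 9·x + 7. Now divide by f(x) = x^4 + 2·x^3 + 3·x^2 + 13·x + 8 in F_17[x], eliminating the leading term at each step:
  leading term 9·x^6: subtract (9·x^2)·f(x) = 9·x^6 + x^5 + 10·x^4 + 15·x^3 + 4·x^2, leaving x^5 + 11·x^4 + 16·x^3 + 10·x^2 + 9·x + 7 (coefficients mod 17)
  leading term x^5: subtract (x)·f(x) = x^5 + 2·x^4 + 3·x^3 + 13·x^2 + 8·x, leaving 9·x^4 + 13·x^3 + 14·x^2 + x + 7 (coefficients mod 17)
  leading term 9·x^4: subtract (9)·f(x) = 9·x^4 + x^3 + 10·x^2 + 15·x + 4, leaving 12·x^3 + 4·x^2 + 3·x + 3 (coefficients mod 17)
The degree is now < 4, so this is the remainder. Hence a · b ≡ 12·x^3 + 4·x^2 + 3·x + 3 in F_17[x]/(f).

Final answer: a · b ≡ 12·x^3 + 4·x^2 + 3·x + 3 (mod f(x))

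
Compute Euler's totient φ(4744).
φ(4744) = 2368

φ is multiplicative, with φ(p^e) = p^e − p^(e−1). Factorise 4744 = 2^3 · 593. Then
  φ(4744) = (2^3 − 2^2) · (593 − 1) = 4 · 592 = 2368.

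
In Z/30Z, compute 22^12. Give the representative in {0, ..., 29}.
16

Use repeated squaring. Binary(12) = 1100. Walk through the bits of the exponent 12 left-to-right: at each bit after the leading one, square the running value, then multiply by 22 if the bit is 1 (always reducing mod 30):
  bit 1 = 1 (leading): start with 22.
  bit 2 = 1: square 22^2 = 484 ≡ 4; bit is 1, so multiply 4·22 = 88 ≡ 28 (mod 30).
  bit 3 = 0: square 28^2 = 784 ≡ 4 (mod 30).
  bit 4 = 0: square 4^2 = 16 (mod 30).
Final value: 22^12 ≡ 16 (mod 30).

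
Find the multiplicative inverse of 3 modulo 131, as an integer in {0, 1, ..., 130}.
Apply the extended Euclidean algorithm to (131, 3), tracking rows (r, s, t) with s·131 + t·3 = r. Each division r_prev = q·r_cur + r_new produces the new row as (previous row) − q·(current row):
  row A: (131, 1, 0)   [1·131 + 0·3 = 131]
  row B: (3, 0, 1)   [0·131 + 1·3 = 3]
  131 = 43·3 + 2   → row C = row A − 43·row B = (2, 1, −43)   [check: 1·131 − 43·3 = 2]
  3 = 1·2 + 1   → row D = row B − 1·row C = (1, −1, 44)   [check: −1·131 + 44·3 = 1]
  2 = 2·1 + 0   → remainder 0, stop. gcd = 1 (last nonzero row D).
The gcd is 1, so 3 is invertible mod 131. The last nonzero row gives −1·131 + 44·3 = 1, so t = 44. So 3^(−1) ≡ 44 (mod 131). Verify: 3 · 44 = 132 ≡ 1 (mod 131). ✓

Final answer: 3^(−1) ≡ 44 (mod 131)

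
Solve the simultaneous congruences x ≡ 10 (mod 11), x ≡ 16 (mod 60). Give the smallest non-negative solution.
The moduli 11, 60 are pairwise coprime, so by the CRT there is a unique solution mod 11·60 = 660.
Solve by successive substitution. Start with x ≡ 10 (mod 11).
  Combine with x ≡ 16 (mod 60): write x = 10 + 11·t and require 10 + 11·t ≡ 16 (mod 60), i.e. 11·t ≡ 16 − 10 ≡ 6 (mod 60). Since 11^(−1) ≡ 11 (mod 60), t ≡ 11·6 ≡ 6 (mod 60). So x ≡ 10 + 11·6 = 76 (mod 660).
Unique solution in [0, 660): x = 76.

Final answer: x ≡ 76 (mod 660); the representative in [0, 660) is 76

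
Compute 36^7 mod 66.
Use repeated squaring. Binary(7) = 111. Walk through the bits of the exponent 7 left-to-right: at each bit after the leading one, square the running value, then multiply by 36 if the bit is 1 (always reducing mod 66):
  bit 1 = 1 (leading): start with 36.
  bit 2 = 1: square 36^2 = 1296 ≡ 42; bit is 1, so multiply 42·36 = 1512 ≡ 60 (mod 66).
  bit 3 = 1: square 60^2 = 3600 ≡ 36; bit is 1, so multiply 36·36 = 1296 ≡ 42 (mod 66).
Final value: 36^7 ≡ 42 (mod 66).

Final answer: 42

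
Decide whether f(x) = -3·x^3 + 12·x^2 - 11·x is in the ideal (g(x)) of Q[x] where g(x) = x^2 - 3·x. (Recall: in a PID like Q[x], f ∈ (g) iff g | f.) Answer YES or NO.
NO

In Q[x] the ideal (g) consists of all multiples of g, so f ∈ (g) iff g | f, i.e. iff the remainder of f on division by g is 0. Divide f by g (g is monic, so eliminate the leading term of the running remainder at each step):
  leading term -3·x^3: subtract (-3·x)·g(x) = -3·x^3 + 9·x^2, leaving 3·x^2 - 11·x
  leading term 3·x^2: subtract (3)·g(x) = 3·x^2 - 9·x, leaving -2·x
The remainder r(x) = -2·x ≠ 0 (and deg r < deg g), so g ∤ f, i.e. f ∉ (g).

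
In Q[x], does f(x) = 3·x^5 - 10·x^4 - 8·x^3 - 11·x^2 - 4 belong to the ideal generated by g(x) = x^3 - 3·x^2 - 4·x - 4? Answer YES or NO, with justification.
In Q[x] the ideal (g) consists of all multiples of g, so f ∈ (g) iff g | f, i.e. iff the remainder of f on division by g is 0. Divide f by g (g is monic, so eliminate the leading term of the running remainder at each step):
  leading term 3·x^5: subtract (3·x^2)·g(x) = 3·x^5 - 9·x^4 - 12·x^3 - 12·x^2, leaving -x^4 + 4·x^3 + x^2 - 4
  leading term -x^4: subtract (-x)·g(x) = -x^4 + 3·x^3 + 4·x^2 + 4·x, leaving x^3 - 3·x^2 - 4·x - 4
  leading term x^3: subtract (1)·g(x) = x^3 - 3·x^2 - 4·x - 4, leaving 0
The remainder is 0, so f(x) = g(x) · h(x) with h(x) = 3·x^2 - x + 1. Hence g | f, i.e. f ∈ (g).

Final answer: YES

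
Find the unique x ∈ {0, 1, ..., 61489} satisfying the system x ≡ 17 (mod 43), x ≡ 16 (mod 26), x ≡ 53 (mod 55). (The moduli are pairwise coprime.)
The moduli 43, 26, 55 are pairwise coprime, so by the CRT there is a unique solution mod 43·26·55 = 61490.
Solve by successive substitution. Start with x ≡ 17 (mod 43).
  Combine with x ≡ 16 (mod 26): write x = 17 + 43·t and require 17 + 43·t ≡ 16 (mod 26), i.e. 43·t ≡ 16 − 17 ≡ 25 (mod 26). Since 43^(−1) ≡ 23 (mod 26) (43 ≡ 17 (mod 26)), t ≡ 23·25 ≡ 3 (mod 26). So x ≡ 17 + 43·3 = 146 (mod 1118).
  Combine with x ≡ 53 (mod 55): write x = 146 + 1118·t and require 146 + 1118·t ≡ 53 (mod 55), i.e. 1118·t ≡ 53 − 146 ≡ 17 (mod 55). Since 1118^(−1) ≡ 52 (mod 55) (1118 ≡ 18 (mod 55)), t ≡ 52·17 ≡ 4 (mod 55). So x ≡ 146 + 1118·4 = 4618 (mod 61490).
Unique solution in [0, 61490): x = 4618.

Final answer: x ≡ 4618 (mod 61490); the representative in [0, 61490) is 4618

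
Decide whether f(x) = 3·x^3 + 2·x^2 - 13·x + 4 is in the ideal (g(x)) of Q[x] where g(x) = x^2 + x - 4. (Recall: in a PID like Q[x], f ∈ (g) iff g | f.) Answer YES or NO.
In Q[x] the ideal (g) consists of all multiples of g, so f ∈ (g) iff g | f, i.e. iff the remainder of f on division by g is 0. Divide f by g (g is monic, so eliminate the leading term of the running remainder at each step):
  leading term 3·x^3: subtract (3·x)·g(x) = 3·x^3 + 3·x^2 - 12·x, leaving -x^2 - x + 4
  leading term -x^2: subtract (-1)·g(x) = -x^2 - x + 4, leaving 0
The remainder is 0, so f(x) = g(x) · h(x) with h(x) = 3·x - 1. Hence g | f, i.e. f ∈ (g).

Final answer: YES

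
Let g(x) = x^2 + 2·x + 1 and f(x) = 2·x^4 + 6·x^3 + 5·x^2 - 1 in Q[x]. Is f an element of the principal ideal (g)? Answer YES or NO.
YES

In Q[x] the ideal (g) consists of all multiples of g, so f ∈ (g) iff g | f, i.e. iff the remainder of f on division by g is 0. Divide f by g (g is monic, so eliminate the leading term of the running remainder at each step):
  leading term 2·x^4: subtract (2·x^2)·g(x) = 2·x^4 + 4·x^3 + 2·x^2, leaving 2·x^3 + 3·x^2 - 1
  leading term 2·x^3: subtract (2·x)·g(x) = 2·x^3 + 4·x^2 + 2·x, leaving -x^2 - 2·x - 1
  leading term -x^2: subtract (-1)·g(x) = -x^2 - 2·x - 1, leaving 0
The remainder is 0, so f(x) = g(x) · h(x) with h(x) = 2·x^2 + 2·x - 1. Hence g | f, i.e. f ∈ (g).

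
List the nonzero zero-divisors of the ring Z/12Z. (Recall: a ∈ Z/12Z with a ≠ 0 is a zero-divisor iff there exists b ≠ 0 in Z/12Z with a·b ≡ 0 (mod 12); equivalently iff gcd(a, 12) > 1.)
nonzero zero-divisors of Z/12Z = {2, 3, 4, 6, 8, 9, 10}

An element a ∈ Z/12Z (with a ≠ 0) is a zero-divisor iff gcd(a, 12) > 1 (because a is a unit precisely when gcd(a, n) = 1, and in Z/nZ every nonzero, non-unit element is a zero-divisor). Scan a = 1, ..., 11 and keep those with gcd(a, 12) > 1:
  gcd(2, 12) = 2, gcd(3, 12) = 3, gcd(4, 12) = 4, gcd(6, 12) = 6, gcd(8, 12) = 4, gcd(9, 12) = 3, gcd(10, 12) = 2.
All other a ∈ {1, ..., 11} have gcd(a, 12) = 1 and are units. So the nonzero zero-divisors are exactly the 7 values of a appearing in this scan.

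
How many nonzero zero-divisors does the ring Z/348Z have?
In Z/348Z each nonzero element is either a unit (gcd with 348 is 1) or a zero-divisor (gcd > 1). The number of units is φ(348): factorise 348 = 2^2 · 3 · 29, so φ(348) = (2^2 − 2^1) · (3 − 1) · (29 − 1) = 2 · 2 · 28 = 112. The nonzero elements number 348 − 1 = 347. Hence the nonzero zero-divisors number 347 − 112 = 235.

Final answer: Z/348Z has 235 nonzero zero-divisors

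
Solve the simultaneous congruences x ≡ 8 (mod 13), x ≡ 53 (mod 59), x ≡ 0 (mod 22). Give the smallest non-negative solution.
The moduli 13, 59, 22 are pairwise coprime, so by the CRT there is a unique solution mod 13·59·22 = 16874.
Solve by successive substitution. Start with x ≡ 8 (mod 13).
  Combine with x ≡ 53 (mod 59): write x = 8 + 13·t and require 8 + 13·t ≡ 53 (mod 59), i.e. 13·t ≡ 53 − 8 ≡ 45 (mod 59). Since 13^(−1) ≡ 50 (mod 59), t ≡ 50·45 ≡ 8 (mod 59). So x ≡ 8 + 13·8 = 112 (mod 767).
  Combine with x ≡ 0 (mod 22): write x = 112 + 767·t and require 112 + 767·t ≡ 0 (mod 22), i.e. 767·t ≡ 0 − 112 ≡ 20 (mod 22). Since 767^(−1) ≡ 7 (mod 22) (767 ≡ 19 (mod 22)), t ≡ 7·20 ≡ 8 (mod 22). So x ≡ 112 + 767·8 = 6248 (mod 16874).
Unique solution in [0, 16874): x = 6248.

Final answer: x ≡ 6248 (mod 16874); the representative in [0, 16874) is 6248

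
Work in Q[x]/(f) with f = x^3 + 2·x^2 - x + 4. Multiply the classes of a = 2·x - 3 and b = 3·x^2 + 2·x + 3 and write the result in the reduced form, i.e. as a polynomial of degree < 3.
a · b ≡ -17·x^2 + 6·x - 33 (mod f(x))

First multiply in Q[x] without reducing: a · b = 6·x^3 - 5·x^2 - 9. Now divide by f(x) = x^3 + 2·x^2 - x + 4, eliminating the leading term at each step:
  leading term 6·x^3: subtract (6)·f(x) = 6·x^3 + 12·x^2 - 6·x + 24, leaving -17·x^2 + 6·x - 33
The degree is now < 3, so this is the remainder. Hence a · b ≡ -17·x^2 + 6·x - 33 in Q[x]/(f).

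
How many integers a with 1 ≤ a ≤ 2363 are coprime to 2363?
2208

The number of a ∈ {1, ..., 2363} with gcd(a, 2363) = 1 is by definition Euler's totient φ(2363). φ is multiplicative, with φ(p^e) = p^e − p^(e−1). Factorise 2363 = 17 · 139. Then
  φ(2363) = (17 − 1) · (139 − 1) = 16 · 138 = 2208.
So there are 2208 such integers.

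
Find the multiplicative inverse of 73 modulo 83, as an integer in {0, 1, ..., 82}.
Apply the extended Euclidean algorithm to (83, 73), tracking rows (r, s, t) with s·83 + t·73 = r. Each division r_prev = q·r_cur + r_new produces the new row as (previous row) − q·(current row):
  row A: (83, 1, 0)   [1·83 + 0·73 = 83]
  row B: (73, 0, 1)   [0·83 + 1·73 = 73]
  83 = 1·73 + 10   → row C = row A − 1·row B = (10, 1, −1)   [check: 1·83 − 1·73 = 10]
  73 = 7·10 + 3   → row D = row B − 7·row C = (3, −7, 8)   [check: −7·83 + 8·73 = 3]
  10 = 3·3 + 1   → row E = row C − 3·row D = (1, 22, −25)   [check: 22·83 − 25·73 = 1]
  3 = 3·1 + 0   → remainder 0, stop. gcd = 1 (last nonzero row E).
The gcd is 1, so 73 is invertible mod 83. The last nonzero row gives 22·83 − 25·73 = 1, so t = −25. So 73^(−1) ≡ −25 ≡ 58 (mod 83). Verify: 73 · 58 = 4234 ≡ 1 (mod 83). ✓

Final answer: 73^(−1) ≡ 58 (mod 83)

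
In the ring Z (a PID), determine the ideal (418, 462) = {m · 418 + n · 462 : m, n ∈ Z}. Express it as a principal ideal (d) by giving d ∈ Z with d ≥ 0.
(418, 462) = (22); d = 22

In the PID Z, (a, b) is generated by gcd(a, b). Compute gcd(462, 418) with the extended Euclidean algorithm, tracking rows (r, s, t) with s·462 + t·418 = r:
  row A: (462, 1, 0)   [1·462 + 0·418 = 462]
  row B: (418, 0, 1)   [0·462 + 1·418 = 418]
  462 = 1·418 + 44   → row C = row A − 1·row B = (44, 1, −1)   [check: 1·462 − 1·418 = 44]
  418 = 9·44 + 22   → row D = row B − 9·row C = (22, −9, 10)   [check: −9·462 + 10·418 = 22]
  44 = 2·22 + 0   → remainder 0, stop. gcd = 22 (last nonzero row D).
So gcd(418, 462) = 22, with Bézout identity −9·462 + 10·418 = 22. Containment (⊇): the Bézout identity exhibits 22 as an element of (418, 462), giving (22) ⊆ (418, 462). Containment (⊆): since 22 | 418 and 22 | 462 (418 = 22·19, 462 = 22·21), every Z-linear combination of 418 and 462 is divisible by 22, so (418, 462) ⊆ (22). Therefore (418, 462) = (22), d = 22.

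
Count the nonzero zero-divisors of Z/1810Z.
In Z/1810Z each nonzero element is either a unit (gcd with 1810 is 1) or a zero-divisor (gcd > 1). The number of units is φ(1810): factorise 1810 = 2 · 5 · 181, so φ(1810) = (2 − 1) · (5 − 1) · (181 − 1) = 1 · 4 · 180 = 720. The nonzero elements number 1810 − 1 = 1809. Hence the nonzero zero-divisors number 1809 − 720 = 1089.

Final answer: Z/1810Z has 1089 nonzero zero-divisors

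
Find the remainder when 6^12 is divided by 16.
Use repeated squaring. Binary(12) = 1100. Walk through the bits of the exponent 12 left-to-right: at each bit after the leading one, square the running value, then multiply by 6 if the bit is 1 (always reducing mod 16):
  bit 1 = 1 (leading): start with 6.
  bit 2 = 1: square 6^2 = 36 ≡ 4; bit is 1, so multiply 4·6 = 24 ≡ 8 (mod 16).
  bit 3 = 0: square 8^2 = 64 ≡ 0 (mod 16).
  bit 4 = 0: square 0^2 = 0 (mod 16).
Final value: 6^12 ≡ 0 (mod 16).

Final answer: 0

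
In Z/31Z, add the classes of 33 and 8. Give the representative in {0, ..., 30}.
10

Reduce the summands first: 33 ≡ 2 (mod 31), so 33 + 8 ≡ 2 + 8 (mod 31). 2 + 8 = 10; 10 = 0·31 + 10, so (33 + 8) mod 31 = 10.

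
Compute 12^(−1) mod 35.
12^(−1) ≡ 3 (mod 35)

Apply the extended Euclidean algorithm to (35, 12), tracking rows (r, s, t) with s·35 + t·12 = r. Each division r_prev = q·r_cur + r_new produces the new row as (previous row) − q·(current row):
  row A: (35, 1, 0)   [1·35 + 0·12 = 35]
  row B: (12, 0, 1)   [0·35 + 1·12 = 12]
  35 = 2·12 + 11   → row C = row A − 2·row B = (11, 1, −2)   [check: 1·35 − 2·12 = 11]
  12 = 1·11 + 1   → row D = row B − 1·row C = (1, −1, 3)   [check: −1·35 + 3·12 = 1]
  11 = 11·1 + 0   → remainder 0, stop. gcd = 1 (last nonzero row D).
The gcd is 1, so 12 is invertible mod 35. The last nonzero row gives −1·35 + 3·12 = 1, so t = 3. So 12^(−1) ≡ 3 (mod 35). Verify: 12 · 3 = 36 ≡ 1 (mod 35). ✓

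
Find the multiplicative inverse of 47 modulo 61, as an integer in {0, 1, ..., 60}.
Apply the extended Euclidean algorithm to (61, 47), tracking rows (r, s, t) with s·61 + t·47 = r. Each division r_prev = q·r_cur + r_new produces the new row as (previous row) − q·(current row):
  row A: (61, 1, 0)   [1·61 + 0·47 = 61]
  row B: (47, 0, 1)   [0·61 + 1·47 = 47]
  61 = 1·47 + 14   → row C = row A − 1·row B = (14, 1, −1)   [check: 1·61 − 1·47 = 14]
  47 = 3·14 + 5   → row D = row B − 3·row C = (5, −3, 4)   [check: −3·61 + 4·47 = 5]
  14 = 2·5 + 4   → row E = row C − 2·row D = (4, 7, −9)   [check: 7·61 − 9·47 = 4]
  5 = 1·4 + 1   → row F = row D − 1·row E = (1, −10, 13)   [check: −10·61 + 13·47 = 1]
  4 = 4·1 + 0   → remainder 0, stop. gcd = 1 (last nonzero row F).
The gcd is 1, so 47 is invertible mod 61. The last nonzero row gives −10·61 + 13·47 = 1, so t = 13. So 47^(−1) ≡ 13 (mod 61). Verify: 47 · 13 = 611 ≡ 1 (mod 61). ✓

Final answer: 47^(−1) ≡ 13 (mod 61)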